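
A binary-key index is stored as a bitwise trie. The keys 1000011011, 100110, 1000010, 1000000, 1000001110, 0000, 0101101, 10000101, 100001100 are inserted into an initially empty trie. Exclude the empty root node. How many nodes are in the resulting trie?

32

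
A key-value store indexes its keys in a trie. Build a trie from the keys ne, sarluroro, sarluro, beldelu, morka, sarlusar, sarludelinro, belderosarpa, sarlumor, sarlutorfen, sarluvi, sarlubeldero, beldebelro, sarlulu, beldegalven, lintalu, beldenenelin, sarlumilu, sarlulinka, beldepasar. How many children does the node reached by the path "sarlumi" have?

1

Follow the path "sarlumi" to its node, then look at its outgoing edges.
Distinct next characters after "sarlumi": l.
That node has 1 child edge.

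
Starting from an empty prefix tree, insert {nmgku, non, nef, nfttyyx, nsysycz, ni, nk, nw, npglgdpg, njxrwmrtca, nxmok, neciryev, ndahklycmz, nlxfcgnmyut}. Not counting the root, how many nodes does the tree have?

Trace insertions, counting only characters that open a new branch:
  "nmgku" → 5 new (n, m, g, k, u)
  "non" → prefix "n" already present; 2 new (o, n)
  "nef" → prefix "n" already present; 2 new (e, f)
  "nfttyyx" → prefix "n" already present; 6 new (f, t, t, y, y, x)
  "nsysycz" → prefix "n" already present; 6 new (s, y, s, y, c, z)
  "ni" → prefix "n" already present; 1 new (i)
  "nk" → prefix "n" already present; 1 new (k)
  "nw" → prefix "n" already present; 1 new (w)
  "npglgdpg" → prefix "n" already present; 7 new (p, g, l, g, d, p, g)
  "njxrwmrtca" → prefix "n" already present; 9 new (j, x, r, w, m, r, t, c, a)
  "nxmok" → prefix "n" already present; 4 new (x, m, o, k)
  "neciryev" → prefix "ne" already present; 6 new (c, i, r, y, e, v)
  "ndahklycmz" → prefix "n" already present; 9 new (d, a, h, k, l, y, c, m, z)
  "nlxfcgnmyut" → prefix "n" already present; 10 new (l, x, f, c, g, n, m, y, u, t)
Total nodes = 5 + 2 + 2 + 6 + 6 + 1 + 1 + 1 + 7 + 9 + 4 + 6 + 9 + 10 = 69

69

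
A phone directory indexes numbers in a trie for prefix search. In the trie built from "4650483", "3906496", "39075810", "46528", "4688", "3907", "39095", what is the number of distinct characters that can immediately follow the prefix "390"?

3

The children of the "390" node are the distinct next characters among strings starting with "390".
Characters that immediately follow "390" among the stored strings: {6, 7, 9}.
That node has 3 child edges.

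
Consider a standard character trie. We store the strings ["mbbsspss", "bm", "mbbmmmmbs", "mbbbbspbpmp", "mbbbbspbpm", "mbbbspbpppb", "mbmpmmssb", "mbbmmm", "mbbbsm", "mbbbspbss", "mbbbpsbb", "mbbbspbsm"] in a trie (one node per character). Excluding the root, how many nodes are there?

Insert word by word; a character creates a node only if that edge doesn't already exist:
  "mbbsspss" → 8 new (m, b, b, s, s, p, s, s)
  "bm" → 2 new (b, m)
  "mbbmmmmbs" → prefix "mbb" already present; 6 new (m, m, m, m, b, s)
  "mbbbbspbpmp" → prefix "mbb" already present; 8 new (b, b, s, p, b, p, m, p)
  "mbbbbspbpm" → prefix "mbbbbspbpm" already present; 0 new (none)
  "mbbbspbpppb" → prefix "mbbb" already present; 7 new (s, p, b, p, p, p, b)
  "mbmpmmssb" → prefix "mb" already present; 7 new (m, p, m, m, s, s, b)
  "mbbmmm" → prefix "mbbmmm" already present; 0 new (none)
  "mbbbsm" → prefix "mbbbs" already present; 1 new (m)
  "mbbbspbss" → prefix "mbbbspb" already present; 2 new (s, s)
  "mbbbpsbb" → prefix "mbbb" already present; 4 new (p, s, b, b)
  "mbbbspbsm" → prefix "mbbbspbs" already present; 1 new (m)
Total nodes = 8 + 2 + 6 + 8 + 0 + 7 + 7 + 0 + 1 + 2 + 4 + 1 = 46

46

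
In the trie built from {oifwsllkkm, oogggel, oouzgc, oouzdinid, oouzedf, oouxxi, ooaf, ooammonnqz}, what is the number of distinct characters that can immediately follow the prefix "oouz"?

3

Follow the path "oouz" to its node, then look at its outgoing edges.
Characters that immediately follow "oouz" among the stored strings: {d, e, g}.
That node has 3 child edges.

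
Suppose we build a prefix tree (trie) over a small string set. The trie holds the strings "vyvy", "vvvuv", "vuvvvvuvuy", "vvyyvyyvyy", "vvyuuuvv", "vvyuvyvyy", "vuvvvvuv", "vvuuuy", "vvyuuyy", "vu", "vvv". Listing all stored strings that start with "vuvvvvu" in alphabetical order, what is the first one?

Words with prefix "vuvvvvu", in lexicographic order: "vuvvvvuv", "vuvvvvuvuy"
Position 1: vuvvvvuv

vuvvvvuv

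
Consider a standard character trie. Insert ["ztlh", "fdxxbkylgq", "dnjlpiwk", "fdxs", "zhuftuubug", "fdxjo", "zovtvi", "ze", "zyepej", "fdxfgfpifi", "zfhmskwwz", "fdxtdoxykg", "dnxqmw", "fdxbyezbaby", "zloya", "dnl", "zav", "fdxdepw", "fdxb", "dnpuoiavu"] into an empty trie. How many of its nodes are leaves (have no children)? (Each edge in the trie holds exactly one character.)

A leaf is a node with no children — equivalently, the end of a word that is not a proper prefix of any other stored word.
Those words: "dnjlpiwk", "dnl", "dnpuoiavu", "dnxqmw", "fdxbyezbaby", "fdxdepw", "fdxfgfpifi", "fdxjo", "fdxs", "fdxtdoxykg", "fdxxbkylgq", "zav", "ze", "zfhmskwwz", "zhuftuubug", "zloya", "zovtvi", "ztlh", "zyepej"
Leaf count: 19

19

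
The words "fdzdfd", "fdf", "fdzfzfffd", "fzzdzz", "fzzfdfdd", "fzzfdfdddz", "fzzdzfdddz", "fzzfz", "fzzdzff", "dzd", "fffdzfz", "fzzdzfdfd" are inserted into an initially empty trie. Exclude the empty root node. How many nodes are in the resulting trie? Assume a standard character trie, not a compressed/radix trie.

Trace insertions, counting only characters that open a new branch:
  "fdzdfd" → 6 new (f, d, z, d, f, d)
  "fdf" → prefix "fd" already present; 1 new (f)
  "fdzfzfffd" → prefix "fdz" already present; 6 new (f, z, f, f, f, d)
  "fzzdzz" → prefix "f" already present; 5 new (z, z, d, z, z)
  "fzzfdfdd" → prefix "fzz" already present; 5 new (f, d, f, d, d)
  "fzzfdfdddz" → prefix "fzzfdfdd" already present; 2 new (d, z)
  "fzzdzfdddz" → prefix "fzzdz" already present; 5 new (f, d, d, d, z)
  "fzzfz" → prefix "fzzf" already present; 1 new (z)
  "fzzdzff" → prefix "fzzdzf" already present; 1 new (f)
  "dzd" → 3 new (d, z, d)
  "fffdzfz" → prefix "f" already present; 6 new (f, f, d, z, f, z)
  "fzzdzfdfd" → prefix "fzzdzfd" already present; 2 new (f, d)
Total nodes = 6 + 1 + 6 + 5 + 5 + 2 + 5 + 1 + 1 + 3 + 6 + 2 = 43

43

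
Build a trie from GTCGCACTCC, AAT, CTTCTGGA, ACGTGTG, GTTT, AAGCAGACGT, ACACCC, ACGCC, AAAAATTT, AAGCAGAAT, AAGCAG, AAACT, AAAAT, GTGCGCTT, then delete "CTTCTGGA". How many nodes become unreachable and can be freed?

8

Walk "CTTCTGGA" from the leaf back toward the root, removing each node that no remaining word uses.
No other word shares any prefix with "CTTCTGGA", so all 8 of its nodes go.
Nodes removed: 8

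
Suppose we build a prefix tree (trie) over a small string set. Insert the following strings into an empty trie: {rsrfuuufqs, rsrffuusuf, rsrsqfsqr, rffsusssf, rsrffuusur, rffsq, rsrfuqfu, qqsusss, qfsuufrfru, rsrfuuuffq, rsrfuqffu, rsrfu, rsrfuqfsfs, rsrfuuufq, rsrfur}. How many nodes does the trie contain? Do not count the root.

59

Insert word by word; a character creates a node only if that edge doesn't already exist:
  "rsrfuuufqs" → 10 new (r, s, r, f, u, u, u, f, q, s)
  "rsrffuusuf" → prefix "rsrf" already present; 6 new (f, u, u, s, u, f)
  "rsrsqfsqr" → prefix "rsr" already present; 6 new (s, q, f, s, q, r)
  "rffsusssf" → prefix "r" already present; 8 new (f, f, s, u, s, s, s, f)
  "rsrffuusur" → prefix "rsrffuusu" already present; 1 new (r)
  "rffsq" → prefix "rffs" already present; 1 new (q)
  "rsrfuqfu" → prefix "rsrfu" already present; 3 new (q, f, u)
  "qqsusss" → 7 new (q, q, s, u, s, s, s)
  "qfsuufrfru" → prefix "q" already present; 9 new (f, s, u, u, f, r, f, r, u)
  "rsrfuuuffq" → prefix "rsrfuuuf" already present; 2 new (f, q)
  "rsrfuqffu" → prefix "rsrfuqf" already present; 2 new (f, u)
  "rsrfu" → prefix "rsrfu" already present; 0 new (none)
  "rsrfuqfsfs" → prefix "rsrfuqf" already present; 3 new (s, f, s)
  "rsrfuuufq" → prefix "rsrfuuufq" already present; 0 new (none)
  "rsrfur" → prefix "rsrfu" already present; 1 new (r)
Total nodes = 10 + 6 + 6 + 8 + 1 + 1 + 3 + 7 + 9 + 2 + 2 + 0 + 3 + 0 + 1 = 59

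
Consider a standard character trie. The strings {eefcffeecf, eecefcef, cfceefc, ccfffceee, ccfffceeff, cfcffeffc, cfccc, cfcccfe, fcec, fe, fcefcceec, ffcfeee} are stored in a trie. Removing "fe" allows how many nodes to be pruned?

1

After clearing the end-marker at "fe", prune upward until reaching a node still needed by another word.
The suffix "e" (1 node) is used only by "fe"; the node for "f" still has the child "c", so pruning stops there.
Nodes removed: 1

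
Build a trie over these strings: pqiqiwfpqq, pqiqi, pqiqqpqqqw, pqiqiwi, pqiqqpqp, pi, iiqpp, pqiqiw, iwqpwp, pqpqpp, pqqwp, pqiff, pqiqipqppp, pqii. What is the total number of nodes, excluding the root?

For each word, the new-node count is its length minus the longest prefix already in the trie:
  "pqiqiwfpqq" → 10 new (p, q, i, q, i, w, f, p, q, q)
  "pqiqi" → prefix "pqiqi" already present; 0 new (none)
  "pqiqqpqqqw" → prefix "pqiq" already present; 6 new (q, p, q, q, q, w)
  "pqiqiwi" → prefix "pqiqiw" already present; 1 new (i)
  "pqiqqpqp" → prefix "pqiqqpq" already present; 1 new (p)
  "pi" → prefix "p" already present; 1 new (i)
  "iiqpp" → 5 new (i, i, q, p, p)
  "pqiqiw" → prefix "pqiqiw" already present; 0 new (none)
  "iwqpwp" → prefix "i" already present; 5 new (w, q, p, w, p)
  "pqpqpp" → prefix "pq" already present; 4 new (p, q, p, p)
  "pqqwp" → prefix "pq" already present; 3 new (q, w, p)
  "pqiff" → prefix "pqi" already present; 2 new (f, f)
  "pqiqipqppp" → prefix "pqiqi" already present; 5 new (p, q, p, p, p)
  "pqii" → prefix "pqi" already present; 1 new (i)
Total nodes = 10 + 0 + 6 + 1 + 1 + 1 + 5 + 0 + 5 + 4 + 3 + 2 + 5 + 1 = 44

44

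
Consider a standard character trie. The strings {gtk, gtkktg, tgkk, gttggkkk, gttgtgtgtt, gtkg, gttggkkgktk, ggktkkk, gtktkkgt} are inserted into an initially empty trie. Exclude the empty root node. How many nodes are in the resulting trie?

38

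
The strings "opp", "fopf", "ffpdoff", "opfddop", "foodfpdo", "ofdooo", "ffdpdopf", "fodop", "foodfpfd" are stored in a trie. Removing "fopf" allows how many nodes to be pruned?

After clearing the end-marker at "fopf", prune upward until reaching a node still needed by another word.
The suffix "pf" (2 nodes) is used only by "fopf"; the node for "fo" still has the child "o", so pruning stops there.
Nodes removed: 2

2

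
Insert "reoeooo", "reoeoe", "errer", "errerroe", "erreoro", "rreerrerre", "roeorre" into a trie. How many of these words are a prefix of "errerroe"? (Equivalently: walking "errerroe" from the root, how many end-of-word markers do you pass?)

2

Traverse "errerroe" character by character; count nodes along the way that are marked as word ends.
Prefixes of the query that are stored words: "errer", "errerroe"
Count: 2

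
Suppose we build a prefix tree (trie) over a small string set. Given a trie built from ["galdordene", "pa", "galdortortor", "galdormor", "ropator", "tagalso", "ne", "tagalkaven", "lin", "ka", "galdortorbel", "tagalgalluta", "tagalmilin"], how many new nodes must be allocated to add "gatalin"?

"ga" is already a path in the trie; the remaining "talin" must be added.
So 7 − 2 = 5 new nodes.

5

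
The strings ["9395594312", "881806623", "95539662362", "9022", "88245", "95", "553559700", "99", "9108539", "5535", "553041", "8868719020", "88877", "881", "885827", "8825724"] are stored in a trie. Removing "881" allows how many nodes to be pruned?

0

A node on "881"'s path can go only if nothing else ends at it or branches off below it.
Every node on "881" is still needed (e.g. by "881806623"), so nothing is freed.
Nodes removed: 0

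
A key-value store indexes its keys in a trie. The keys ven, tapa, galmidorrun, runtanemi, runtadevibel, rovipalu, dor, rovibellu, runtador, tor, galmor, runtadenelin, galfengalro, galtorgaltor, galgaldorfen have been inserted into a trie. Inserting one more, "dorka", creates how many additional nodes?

2

"dor" is already a path in the trie; the remaining "ka" must be added.
Each of the 2 remaining characters creates one node.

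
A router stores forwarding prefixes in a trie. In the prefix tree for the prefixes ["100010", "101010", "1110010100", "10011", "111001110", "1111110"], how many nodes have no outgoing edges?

Leaves are exactly the stored words that no other stored word extends.
Those words: "100010", "10011", "101010", "1110010100", "111001110", "1111110"
Leaf count: 6

6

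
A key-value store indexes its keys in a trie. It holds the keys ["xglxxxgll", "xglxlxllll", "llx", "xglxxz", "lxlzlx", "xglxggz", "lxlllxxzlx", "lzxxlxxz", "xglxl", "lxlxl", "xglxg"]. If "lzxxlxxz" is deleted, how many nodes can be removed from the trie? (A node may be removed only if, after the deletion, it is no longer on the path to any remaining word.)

7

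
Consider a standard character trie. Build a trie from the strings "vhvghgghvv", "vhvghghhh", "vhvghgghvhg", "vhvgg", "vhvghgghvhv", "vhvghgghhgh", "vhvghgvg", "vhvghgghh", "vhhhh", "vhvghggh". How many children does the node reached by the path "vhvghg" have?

3

Walk "vhvghg" from the root, arriving at one node.
Distinct next characters after "vhvghg": g, h, v.
That node has 3 child edges.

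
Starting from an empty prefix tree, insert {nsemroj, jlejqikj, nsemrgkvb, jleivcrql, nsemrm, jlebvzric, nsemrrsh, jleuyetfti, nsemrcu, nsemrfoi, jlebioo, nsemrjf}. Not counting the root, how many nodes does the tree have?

52

For each word, the new-node count is its length minus the longest prefix already in the trie:
  "nsemroj" → 7 new (n, s, e, m, r, o, j)
  "jlejqikj" → 8 new (j, l, e, j, q, i, k, j)
  "nsemrgkvb" → prefix "nsemr" already present; 4 new (g, k, v, b)
  "jleivcrql" → prefix "jle" already present; 6 new (i, v, c, r, q, l)
  "nsemrm" → prefix "nsemr" already present; 1 new (m)
  "jlebvzric" → prefix "jle" already present; 6 new (b, v, z, r, i, c)
  "nsemrrsh" → prefix "nsemr" already present; 3 new (r, s, h)
  "jleuyetfti" → prefix "jle" already present; 7 new (u, y, e, t, f, t, i)
  "nsemrcu" → prefix "nsemr" already present; 2 new (c, u)
  "nsemrfoi" → prefix "nsemr" already present; 3 new (f, o, i)
  "jlebioo" → prefix "jleb" already present; 3 new (i, o, o)
  "nsemrjf" → prefix "nsemr" already present; 2 new (j, f)
Total nodes = 7 + 8 + 4 + 6 + 1 + 6 + 3 + 7 + 2 + 3 + 3 + 2 = 52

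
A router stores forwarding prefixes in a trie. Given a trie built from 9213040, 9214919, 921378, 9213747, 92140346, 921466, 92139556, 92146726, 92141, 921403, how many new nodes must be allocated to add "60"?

Nothing in the trie begins with "6"; the whole of "60" is new.
2 − 0 = 2 new nodes.

2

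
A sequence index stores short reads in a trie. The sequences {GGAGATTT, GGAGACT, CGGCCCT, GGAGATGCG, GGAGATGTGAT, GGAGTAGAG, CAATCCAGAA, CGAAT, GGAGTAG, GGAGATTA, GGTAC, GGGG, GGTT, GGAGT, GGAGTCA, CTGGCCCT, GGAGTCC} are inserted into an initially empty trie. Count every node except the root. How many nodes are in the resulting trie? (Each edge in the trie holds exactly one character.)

Count nodes per top-level branch (shared prefixes stored once):
  'C'-branch (CAATCCAGAA, CGAAT, CGGCCCT, CTGGCCCT): 26 nodes
  'G'-branch (GGAGACT, GGAGATGCG, GGAGATGTGAT, GGAGATTA, GGAGATTT, GGAGT, GGAGTAG, GGAGTAGAG, GGAGTCA, GGAGTCC, GGGG, GGTAC, GGTT): 32 nodes
Sum: 58

58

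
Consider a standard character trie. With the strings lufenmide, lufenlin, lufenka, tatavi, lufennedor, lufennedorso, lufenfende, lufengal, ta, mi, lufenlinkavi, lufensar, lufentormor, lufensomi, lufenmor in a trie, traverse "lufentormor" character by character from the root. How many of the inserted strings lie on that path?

1

Traverse "lufentormor" character by character; count nodes along the way that are marked as word ends.
Prefixes of the query that are stored words: "lufentormor"
Count: 1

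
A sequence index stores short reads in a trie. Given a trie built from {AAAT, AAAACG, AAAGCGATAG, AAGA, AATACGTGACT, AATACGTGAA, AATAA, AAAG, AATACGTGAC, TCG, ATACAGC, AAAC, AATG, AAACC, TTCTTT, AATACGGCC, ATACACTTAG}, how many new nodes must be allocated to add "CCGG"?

4

Nothing in the trie begins with "C"; the whole of "CCGG" is new.
4 − 0 = 4 new nodes.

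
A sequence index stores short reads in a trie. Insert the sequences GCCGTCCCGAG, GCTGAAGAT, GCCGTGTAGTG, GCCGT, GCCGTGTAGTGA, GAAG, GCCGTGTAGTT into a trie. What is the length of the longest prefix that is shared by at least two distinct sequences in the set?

The deepest shared node is where two words last agree before diverging.
e.g. "GCCGTGTAGTG" and "GCCGTGTAGTGA" share the prefix "GCCGTGTAGTG" of length 11; no pair shares a longer one.
Longest shared-prefix length: 11

11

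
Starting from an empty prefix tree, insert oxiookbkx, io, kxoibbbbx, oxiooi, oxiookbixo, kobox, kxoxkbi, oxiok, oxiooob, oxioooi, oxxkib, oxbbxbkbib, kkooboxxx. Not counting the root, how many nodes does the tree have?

For each word, the new-node count is its length minus the longest prefix already in the trie:
  "oxiookbkx" → 9 new (o, x, i, o, o, k, b, k, x)
  "io" → 2 new (i, o)
  "kxoibbbbx" → 9 new (k, x, o, i, b, b, b, b, x)
  "oxiooi" → prefix "oxioo" already present; 1 new (i)
  "oxiookbixo" → prefix "oxiookb" already present; 3 new (i, x, o)
  "kobox" → prefix "k" already present; 4 new (o, b, o, x)
  "kxoxkbi" → prefix "kxo" already present; 4 new (x, k, b, i)
  "oxiok" → prefix "oxio" already present; 1 new (k)
  "oxiooob" → prefix "oxioo" already present; 2 new (o, b)
  "oxioooi" → prefix "oxiooo" already present; 1 new (i)
  "oxxkib" → prefix "ox" already present; 4 new (x, k, i, b)
  "oxbbxbkbib" → prefix "ox" already present; 8 new (b, b, x, b, k, b, i, b)
  "kkooboxxx" → prefix "k" already present; 8 new (k, o, o, b, o, x, x, x)
Total nodes = 9 + 2 + 9 + 1 + 3 + 4 + 4 + 1 + 2 + 1 + 4 + 8 + 8 = 56

56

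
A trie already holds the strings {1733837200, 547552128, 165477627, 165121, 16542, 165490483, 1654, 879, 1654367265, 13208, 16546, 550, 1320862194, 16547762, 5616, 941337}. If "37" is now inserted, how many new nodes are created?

2

Nothing in the trie begins with "3"; the whole of "37" is new.
2 − 0 = 2 new nodes.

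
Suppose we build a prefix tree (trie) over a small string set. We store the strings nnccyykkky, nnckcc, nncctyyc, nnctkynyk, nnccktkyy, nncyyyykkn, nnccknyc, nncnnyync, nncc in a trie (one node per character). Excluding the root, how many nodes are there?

44

Trace insertions, counting only characters that open a new branch:
  "nnccyykkky" → 10 new (n, n, c, c, y, y, k, k, k, y)
  "nnckcc" → prefix "nnc" already present; 3 new (k, c, c)
  "nncctyyc" → prefix "nncc" already present; 4 new (t, y, y, c)
  "nnctkynyk" → prefix "nnc" already present; 6 new (t, k, y, n, y, k)
  "nnccktkyy" → prefix "nncc" already present; 5 new (k, t, k, y, y)
  "nncyyyykkn" → prefix "nnc" already present; 7 new (y, y, y, y, k, k, n)
  "nnccknyc" → prefix "nncck" already present; 3 new (n, y, c)
  "nncnnyync" → prefix "nnc" already present; 6 new (n, n, y, y, n, c)
  "nncc" → prefix "nncc" already present; 0 new (none)
Total nodes = 10 + 3 + 4 + 6 + 5 + 7 + 3 + 6 + 0 = 44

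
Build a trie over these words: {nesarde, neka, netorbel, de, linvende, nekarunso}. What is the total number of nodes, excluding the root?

30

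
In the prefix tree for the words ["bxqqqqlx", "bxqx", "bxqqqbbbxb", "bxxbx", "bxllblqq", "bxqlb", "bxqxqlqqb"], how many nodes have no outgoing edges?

Leaves are exactly the stored words that no other stored word extends.
Those words: "bxllblqq", "bxqlb", "bxqqqbbbxb", "bxqqqqlx", "bxqxqlqqb", "bxxbx"
Leaf count: 6

6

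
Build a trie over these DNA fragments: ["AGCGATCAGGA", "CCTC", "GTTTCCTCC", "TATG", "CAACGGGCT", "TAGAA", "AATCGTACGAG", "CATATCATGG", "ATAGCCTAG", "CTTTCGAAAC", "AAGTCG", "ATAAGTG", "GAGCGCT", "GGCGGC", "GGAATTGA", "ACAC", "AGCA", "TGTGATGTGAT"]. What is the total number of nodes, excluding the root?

113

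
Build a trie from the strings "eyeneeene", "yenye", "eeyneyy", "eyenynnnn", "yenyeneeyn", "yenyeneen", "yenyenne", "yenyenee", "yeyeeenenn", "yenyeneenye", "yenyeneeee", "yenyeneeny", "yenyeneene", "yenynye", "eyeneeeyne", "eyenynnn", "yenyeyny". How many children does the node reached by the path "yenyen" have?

2

The children of the "yenyen" node are the distinct next characters among strings starting with "yenyen".
Distinct next characters after "yenyen": e, n.
That node has 2 child edges.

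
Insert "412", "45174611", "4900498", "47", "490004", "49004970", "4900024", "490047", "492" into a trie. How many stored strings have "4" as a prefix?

Walk to "4"; the words in its subtree are exactly those with that prefix.
Words under "4": 412, 45174611, 47, 4900024, 490004, 490047, 49004970, 4900498, 492
Count: 9

9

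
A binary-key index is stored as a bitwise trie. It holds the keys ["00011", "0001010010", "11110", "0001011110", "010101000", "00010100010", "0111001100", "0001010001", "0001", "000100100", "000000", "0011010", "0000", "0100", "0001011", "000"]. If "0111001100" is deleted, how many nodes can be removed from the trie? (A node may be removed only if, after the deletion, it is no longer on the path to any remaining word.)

8

After clearing the end-marker at "0111001100", prune upward until reaching a node still needed by another word.
The suffix "11001100" (8 nodes) is used only by "0111001100"; the node for "01" still has the child "0", so pruning stops there.
Nodes removed: 8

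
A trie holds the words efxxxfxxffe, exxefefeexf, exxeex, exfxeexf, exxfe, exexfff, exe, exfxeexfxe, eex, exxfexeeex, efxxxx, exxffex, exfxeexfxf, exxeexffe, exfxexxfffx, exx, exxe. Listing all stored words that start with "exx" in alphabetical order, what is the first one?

exx

Filter for "exx…" and sort: "exx", "exxe", "exxeex", "exxeexffe", "exxefefeexf", "exxfe", "exxfexeeex", "exxffex"
The 1st is exx.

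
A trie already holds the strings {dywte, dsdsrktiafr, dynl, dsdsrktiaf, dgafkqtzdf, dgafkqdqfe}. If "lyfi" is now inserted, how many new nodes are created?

Nothing in the trie begins with "l"; the whole of "lyfi" is new.
4 − 0 = 4 new nodes.

4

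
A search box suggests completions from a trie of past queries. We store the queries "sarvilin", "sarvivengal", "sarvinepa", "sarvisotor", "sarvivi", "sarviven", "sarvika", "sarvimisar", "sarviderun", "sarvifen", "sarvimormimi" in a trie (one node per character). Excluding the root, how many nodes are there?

45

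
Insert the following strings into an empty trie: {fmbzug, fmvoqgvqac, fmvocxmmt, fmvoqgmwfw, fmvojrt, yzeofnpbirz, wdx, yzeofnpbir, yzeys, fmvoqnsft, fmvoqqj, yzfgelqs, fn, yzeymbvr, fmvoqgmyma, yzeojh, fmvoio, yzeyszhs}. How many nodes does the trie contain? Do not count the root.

Trace insertions, counting only characters that open a new branch:
  "fmbzug" → 6 new (f, m, b, z, u, g)
  "fmvoqgvqac" → prefix "fm" already present; 8 new (v, o, q, g, v, q, a, c)
  "fmvocxmmt" → prefix "fmvo" already present; 5 new (c, x, m, m, t)
  "fmvoqgmwfw" → prefix "fmvoqg" already present; 4 new (m, w, f, w)
  "fmvojrt" → prefix "fmvo" already present; 3 new (j, r, t)
  "yzeofnpbirz" → 11 new (y, z, e, o, f, n, p, b, i, r, z)
  "wdx" → 3 new (w, d, x)
  "yzeofnpbir" → prefix "yzeofnpbir" already present; 0 new (none)
  "yzeys" → prefix "yze" already present; 2 new (y, s)
  "fmvoqnsft" → prefix "fmvoq" already present; 4 new (n, s, f, t)
  "fmvoqqj" → prefix "fmvoq" already present; 2 new (q, j)
  "yzfgelqs" → prefix "yz" already present; 6 new (f, g, e, l, q, s)
  "fn" → prefix "f" already present; 1 new (n)
  "yzeymbvr" → prefix "yzey" already present; 4 new (m, b, v, r)
  "fmvoqgmyma" → prefix "fmvoqgm" already present; 3 new (y, m, a)
  "yzeojh" → prefix "yzeo" already present; 2 new (j, h)
  "fmvoio" → prefix "fmvo" already present; 2 new (i, o)
  "yzeyszhs" → prefix "yzeys" already present; 3 new (z, h, s)
Total nodes = 6 + 8 + 5 + 4 + 3 + 11 + 3 + 0 + 2 + 4 + 2 + 6 + 1 + 4 + 3 + 2 + 2 + 3 = 69

69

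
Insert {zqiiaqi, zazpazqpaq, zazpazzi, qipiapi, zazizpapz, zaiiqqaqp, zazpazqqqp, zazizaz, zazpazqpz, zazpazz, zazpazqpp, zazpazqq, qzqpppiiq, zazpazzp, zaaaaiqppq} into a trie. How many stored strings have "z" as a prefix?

13

Traverse to the node for "z", then collect every word in that subtree.
Words under "z": zaaaaiqppq, zaiiqqaqp, zazizaz, zazizpapz, zazpazqpaq, zazpazqpp, zazpazqpz, zazpazqq, zazpazqqqp, zazpazz, zazpazzi, zazpazzp, zqiiaqi
Count: 13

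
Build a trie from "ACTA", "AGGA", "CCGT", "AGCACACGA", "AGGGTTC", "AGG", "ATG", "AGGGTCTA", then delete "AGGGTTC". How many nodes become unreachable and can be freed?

After clearing the end-marker at "AGGGTTC", prune upward until reaching a node still needed by another word.
The suffix "TC" (2 nodes) is used only by "AGGGTTC"; the node for "AGGGT" still has the child "C", so pruning stops there.
Nodes removed: 2

2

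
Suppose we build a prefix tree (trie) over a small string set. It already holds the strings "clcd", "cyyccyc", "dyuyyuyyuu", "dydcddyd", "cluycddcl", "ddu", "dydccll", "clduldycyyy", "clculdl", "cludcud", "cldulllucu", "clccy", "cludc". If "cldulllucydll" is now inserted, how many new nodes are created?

"cldullluc" is already a path in the trie; the remaining "ydll" must be added.
So 13 − 9 = 4 new nodes.

4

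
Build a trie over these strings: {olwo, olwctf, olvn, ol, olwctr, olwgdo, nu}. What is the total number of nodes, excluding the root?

15

Count nodes per top-level branch (shared prefixes stored once):
  'n'-branch (nu): 2 nodes
  'o'-branch (ol, olvn, olwctf, olwctr, olwgdo, olwo): 13 nodes
Sum: 15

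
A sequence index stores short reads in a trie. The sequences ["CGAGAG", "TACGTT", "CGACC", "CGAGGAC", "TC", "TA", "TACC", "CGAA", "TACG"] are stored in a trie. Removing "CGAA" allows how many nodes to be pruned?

1

A node on "CGAA"'s path can go only if nothing else ends at it or branches off below it.
The suffix "A" (1 node) is used only by "CGAA"; the node for "CGA" still has the child "G", so pruning stops there.
Nodes removed: 1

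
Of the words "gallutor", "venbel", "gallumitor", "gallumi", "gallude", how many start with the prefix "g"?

Traverse to the node for "g", then collect every word in that subtree.
Words under "g": gallude, gallumi, gallumitor, gallutor
Count: 4

4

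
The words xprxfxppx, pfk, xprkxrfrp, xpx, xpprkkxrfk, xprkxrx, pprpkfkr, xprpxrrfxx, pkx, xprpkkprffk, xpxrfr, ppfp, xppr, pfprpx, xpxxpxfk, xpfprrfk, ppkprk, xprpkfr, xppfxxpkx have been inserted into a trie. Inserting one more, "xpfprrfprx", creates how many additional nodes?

The longest prefix of "xpfprrfprx" already in the trie is "xpfprrf" (length 7).
New nodes needed: |"xpfprrfprx"| − 7 = 10 − 7 = 3.

3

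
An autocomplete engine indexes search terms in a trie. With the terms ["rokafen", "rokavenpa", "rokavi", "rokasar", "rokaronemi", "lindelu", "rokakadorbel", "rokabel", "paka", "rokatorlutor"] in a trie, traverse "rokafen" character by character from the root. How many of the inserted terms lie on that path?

Check each prefix of "rokafen" against the stored set — each match is an end-marker on the path.
Prefixes of the query that are stored words: "rokafen"
Count: 1

1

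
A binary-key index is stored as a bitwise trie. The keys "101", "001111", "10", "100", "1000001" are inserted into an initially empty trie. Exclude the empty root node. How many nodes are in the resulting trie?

Insert word by word; a character creates a node only if that edge doesn't already exist:
  "101" → 3 new (1, 0, 1)
  "001111" → 6 new (0, 0, 1, 1, 1, 1)
  "10" → prefix "10" already present; 0 new (none)
  "100" → prefix "10" already present; 1 new (0)
  "1000001" → prefix "100" already present; 4 new (0, 0, 0, 1)
Total nodes = 3 + 6 + 0 + 1 + 4 = 14

14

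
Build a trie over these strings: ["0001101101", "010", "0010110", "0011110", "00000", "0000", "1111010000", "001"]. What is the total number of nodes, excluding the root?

33

Insert word by word; a character creates a node only if that edge doesn't already exist:
  "0001101101" → 10 new (0, 0, 0, 1, 1, 0, 1, 1, 0, 1)
  "010" → prefix "0" already present; 2 new (1, 0)
  "0010110" → prefix "00" already present; 5 new (1, 0, 1, 1, 0)
  "0011110" → prefix "001" already present; 4 new (1, 1, 1, 0)
  "00000" → prefix "000" already present; 2 new (0, 0)
  "0000" → prefix "0000" already present; 0 new (none)
  "1111010000" → 10 new (1, 1, 1, 1, 0, 1, 0, 0, 0, 0)
  "001" → prefix "001" already present; 0 new (none)
Total nodes = 10 + 2 + 5 + 4 + 2 + 0 + 10 + 0 = 33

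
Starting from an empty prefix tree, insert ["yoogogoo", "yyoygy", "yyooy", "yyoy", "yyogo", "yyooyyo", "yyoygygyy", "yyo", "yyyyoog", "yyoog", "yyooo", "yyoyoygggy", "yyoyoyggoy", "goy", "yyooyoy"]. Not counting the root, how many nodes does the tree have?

Count nodes per top-level branch (shared prefixes stored once):
  'g'-branch (goy): 3 nodes
  'y'-branch (yoogogoo, yyo, yyogo, yyoog, yyooo, yyooy, yyooyoy, yyooyyo, yyoy, yyoygy, yyoygygyy, yyoyoygggy, yyoyoyggoy, yyyyoog): 39 nodes
Sum: 42

42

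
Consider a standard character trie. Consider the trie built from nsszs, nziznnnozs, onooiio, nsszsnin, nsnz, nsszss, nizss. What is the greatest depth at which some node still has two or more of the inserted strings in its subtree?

The deepest shared node is where two words last agree before diverging.
"nsszs" and "nsszsnin" agree on "nsszs" (5 characters) before diverging; nothing deeper is shared.
Longest shared-prefix length: 5

5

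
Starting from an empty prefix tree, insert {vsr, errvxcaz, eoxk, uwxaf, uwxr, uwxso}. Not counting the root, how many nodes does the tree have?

Trace insertions, counting only characters that open a new branch:
  "vsr" → 3 new (v, s, r)
  "errvxcaz" → 8 new (e, r, r, v, x, c, a, z)
  "eoxk" → prefix "e" already present; 3 new (o, x, k)
  "uwxaf" → 5 new (u, w, x, a, f)
  "uwxr" → prefix "uwx" already present; 1 new (r)
  "uwxso" → prefix "uwx" already present; 2 new (s, o)
Total nodes = 3 + 8 + 3 + 5 + 1 + 2 = 22

22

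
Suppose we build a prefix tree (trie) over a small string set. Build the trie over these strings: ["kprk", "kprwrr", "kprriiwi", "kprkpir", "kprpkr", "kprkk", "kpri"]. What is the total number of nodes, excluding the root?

20

Count nodes per top-level branch (shared prefixes stored once):
  'k'-branch (kpri, kprk, kprkk, kprkpir, kprpkr, kprriiwi, kprwrr): 20 nodes
Sum: 20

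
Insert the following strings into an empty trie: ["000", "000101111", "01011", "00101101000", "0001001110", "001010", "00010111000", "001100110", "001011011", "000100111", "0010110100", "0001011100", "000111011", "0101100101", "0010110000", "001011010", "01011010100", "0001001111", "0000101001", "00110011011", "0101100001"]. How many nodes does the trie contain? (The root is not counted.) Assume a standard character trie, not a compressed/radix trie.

69

Count nodes per top-level branch (shared prefixes stored once):
  '0'-branch (000, 0000101001, 000100111, 0001001110, 0001001111, 0001011100, 00010111000, 000101111, 000111011, 001010, 0010110000, 001011010, 0010110100, 00101101000, 001011011, 001100110, 00110011011, 01011, 0101100001, 0101100101, 01011010100): 69 nodes
Sum: 69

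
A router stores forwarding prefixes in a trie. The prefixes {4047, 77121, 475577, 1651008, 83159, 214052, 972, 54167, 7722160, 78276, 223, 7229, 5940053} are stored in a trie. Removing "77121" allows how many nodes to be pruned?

3

Walk "77121" from the leaf back toward the root, removing each node that no remaining word uses.
The suffix "121" (3 nodes) is used only by "77121"; the node for "77" still has the child "2", so pruning stops there.
Nodes removed: 3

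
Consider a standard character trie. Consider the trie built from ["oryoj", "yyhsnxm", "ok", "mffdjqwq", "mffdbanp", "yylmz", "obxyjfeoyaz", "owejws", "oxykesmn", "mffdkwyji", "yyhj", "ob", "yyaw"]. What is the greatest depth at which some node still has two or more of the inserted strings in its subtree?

4

Equivalently: take the maximum, over all pairs, of their longest common prefix length.
e.g. "mffdbanp" and "mffdjqwq" share the prefix "mffd" of length 4; no pair shares a longer one.
Longest shared-prefix length: 4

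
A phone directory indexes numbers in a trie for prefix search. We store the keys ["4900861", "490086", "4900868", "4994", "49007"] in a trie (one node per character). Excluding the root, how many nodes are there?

Insert word by word; a character creates a node only if that edge doesn't already exist:
  "4900861" → 7 new (4, 9, 0, 0, 8, 6, 1)
  "490086" → prefix "490086" already present; 0 new (none)
  "4900868" → prefix "490086" already present; 1 new (8)
  "4994" → prefix "49" already present; 2 new (9, 4)
  "49007" → prefix "4900" already present; 1 new (7)
Total nodes = 7 + 0 + 1 + 2 + 1 = 11

11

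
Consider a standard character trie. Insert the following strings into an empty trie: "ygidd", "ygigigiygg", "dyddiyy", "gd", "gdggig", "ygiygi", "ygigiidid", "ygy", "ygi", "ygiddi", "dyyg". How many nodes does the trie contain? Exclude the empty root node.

Count nodes per top-level branch (shared prefixes stored once):
  'd'-branch (dyddiyy, dyyg): 9 nodes
  'g'-branch (gd, gdggig): 6 nodes
  'y'-branch (ygi, ygidd, ygiddi, ygigigiygg, ygigiidid, ygiygi, ygy): 21 nodes
Sum: 36

36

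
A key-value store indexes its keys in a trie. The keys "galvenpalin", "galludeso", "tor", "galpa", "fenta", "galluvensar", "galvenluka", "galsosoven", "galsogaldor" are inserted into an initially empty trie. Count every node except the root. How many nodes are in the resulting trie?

Trace insertions, counting only characters that open a new branch:
  "galvenpalin" → 11 new (g, a, l, v, e, n, p, a, l, i, n)
  "galludeso" → prefix "gal" already present; 6 new (l, u, d, e, s, o)
  "tor" → 3 new (t, o, r)
  "galpa" → prefix "gal" already present; 2 new (p, a)
  "fenta" → 5 new (f, e, n, t, a)
  "galluvensar" → prefix "gallu" already present; 6 new (v, e, n, s, a, r)
  "galvenluka" → prefix "galven" already present; 4 new (l, u, k, a)
  "galsosoven" → prefix "gal" already present; 7 new (s, o, s, o, v, e, n)
  "galsogaldor" → prefix "galso" already present; 6 new (g, a, l, d, o, r)
Total nodes = 11 + 6 + 3 + 2 + 5 + 6 + 4 + 7 + 6 = 50

50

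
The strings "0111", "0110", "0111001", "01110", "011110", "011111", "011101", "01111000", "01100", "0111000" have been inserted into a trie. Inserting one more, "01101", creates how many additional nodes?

1

The longest prefix of "01101" already in the trie is "0110" (length 4).
So 5 − 4 = 1 new nodes.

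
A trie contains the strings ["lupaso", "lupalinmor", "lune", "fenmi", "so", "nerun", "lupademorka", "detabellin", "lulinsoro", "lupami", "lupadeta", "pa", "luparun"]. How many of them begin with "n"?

Traverse to the node for "n", then collect every word in that subtree.
Matches: "nerun"
Count: 1

1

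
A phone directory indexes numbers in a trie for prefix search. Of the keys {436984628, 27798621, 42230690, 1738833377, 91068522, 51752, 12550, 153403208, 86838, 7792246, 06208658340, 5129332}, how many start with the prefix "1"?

3

Filter for entries beginning with "1":
Matches: "12550", "153403208", "1738833377"
Count: 3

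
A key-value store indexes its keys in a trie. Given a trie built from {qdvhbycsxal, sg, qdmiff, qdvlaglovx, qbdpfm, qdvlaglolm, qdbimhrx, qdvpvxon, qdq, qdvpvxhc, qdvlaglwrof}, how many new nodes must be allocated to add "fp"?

2

No existing word starts with "f", so every character of "fp" needs a new node.
2 − 0 = 2 new nodes.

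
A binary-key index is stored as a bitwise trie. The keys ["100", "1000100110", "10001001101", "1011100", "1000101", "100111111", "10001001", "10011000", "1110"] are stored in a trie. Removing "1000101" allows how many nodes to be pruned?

1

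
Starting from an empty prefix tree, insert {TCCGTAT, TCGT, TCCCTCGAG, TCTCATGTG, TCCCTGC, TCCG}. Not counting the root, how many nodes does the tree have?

Insert word by word; a character creates a node only if that edge doesn't already exist:
  "TCCGTAT" → 7 new (T, C, C, G, T, A, T)
  "TCGT" → prefix "TC" already present; 2 new (G, T)
  "TCCCTCGAG" → prefix "TCC" already present; 6 new (C, T, C, G, A, G)
  "TCTCATGTG" → prefix "TC" already present; 7 new (T, C, A, T, G, T, G)
  "TCCCTGC" → prefix "TCCCT" already present; 2 new (G, C)
  "TCCG" → prefix "TCCG" already present; 0 new (none)
Total nodes = 7 + 2 + 6 + 7 + 2 + 0 = 24

24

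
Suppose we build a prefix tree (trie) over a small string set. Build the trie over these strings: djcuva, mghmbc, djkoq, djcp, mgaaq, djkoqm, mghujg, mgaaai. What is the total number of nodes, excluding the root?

25

Trie structure (* marks end of a word):
(root)
├─ d
│  └─ j
│     ├─ c
│     │  ├─ p *
│     │  └─ u
│     │     └─ v
│     │        └─ a *
│     └─ k
│        └─ o
│           └─ q *
│              └─ m *
└─ m
   └─ g
      ├─ a
      │  └─ a
      │     ├─ a
      │     │  └─ i *
      │     └─ q *
      └─ h
         ├─ m
         │  └─ b
         │     └─ c *
         └─ u
            └─ j
               └─ g *
Counting every labelled node above: 25.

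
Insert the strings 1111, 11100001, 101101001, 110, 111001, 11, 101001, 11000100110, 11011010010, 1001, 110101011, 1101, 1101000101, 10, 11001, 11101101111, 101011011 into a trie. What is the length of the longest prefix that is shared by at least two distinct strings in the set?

The deepest shared node is where two words last agree before diverging.
e.g. "1101000101" and "110101011" share the prefix "11010" of length 5; no pair shares a longer one.
Longest shared-prefix length: 5

5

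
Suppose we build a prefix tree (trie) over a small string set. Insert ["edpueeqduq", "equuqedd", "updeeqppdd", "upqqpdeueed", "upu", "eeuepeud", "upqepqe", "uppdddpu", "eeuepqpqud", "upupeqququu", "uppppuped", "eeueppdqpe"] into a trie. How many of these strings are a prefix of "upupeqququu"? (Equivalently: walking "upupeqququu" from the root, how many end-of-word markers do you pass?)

2

Walk "upupeqququu" from the root; an end-of-word marker is hit whenever a stored word is a prefix of "upupeqququu".
Prefixes of the query that are stored words: "upu", "upupeqququu"
Count: 2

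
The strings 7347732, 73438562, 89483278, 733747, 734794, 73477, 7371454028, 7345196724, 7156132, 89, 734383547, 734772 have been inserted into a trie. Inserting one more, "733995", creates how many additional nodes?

3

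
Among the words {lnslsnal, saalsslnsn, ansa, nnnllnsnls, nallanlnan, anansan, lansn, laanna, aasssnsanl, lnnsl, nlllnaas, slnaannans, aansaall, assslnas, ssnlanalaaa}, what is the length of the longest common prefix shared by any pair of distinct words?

2

Look for the deepest trie node that still has at least two words in its subtree.
"aansaall" and "aasssnsanl" agree on "aa" (2 characters) before diverging; nothing deeper is shared.
Longest shared-prefix length: 2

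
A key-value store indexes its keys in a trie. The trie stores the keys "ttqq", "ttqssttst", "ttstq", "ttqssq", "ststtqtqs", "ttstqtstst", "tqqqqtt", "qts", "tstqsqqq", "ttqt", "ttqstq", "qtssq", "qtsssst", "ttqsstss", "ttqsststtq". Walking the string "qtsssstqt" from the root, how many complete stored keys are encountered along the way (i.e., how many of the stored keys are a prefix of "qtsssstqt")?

Walk "qtsssstqt" from the root; an end-of-word marker is hit whenever a stored word is a prefix of "qtsssstqt".
Prefixes of the query that are stored words: "qts", "qtsssst"
Count: 2

2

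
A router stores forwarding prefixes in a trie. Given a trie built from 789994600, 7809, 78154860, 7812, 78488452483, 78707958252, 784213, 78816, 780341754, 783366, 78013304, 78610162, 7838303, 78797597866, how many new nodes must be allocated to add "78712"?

The longest prefix of "78712" already in the trie is "787" (length 3).
Each of the 2 remaining characters creates one node.

2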